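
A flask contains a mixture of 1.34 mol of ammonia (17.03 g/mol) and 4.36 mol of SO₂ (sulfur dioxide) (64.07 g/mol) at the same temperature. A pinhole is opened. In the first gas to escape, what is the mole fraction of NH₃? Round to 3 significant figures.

0.373

Effusion rate of each component ∝ n_i/√M_i (partial pressure × 1/√M).
Mole fraction of NH₃ in the effusate = (n_NH₃/√M_NH₃) / (n_NH₃/√M_NH₃ + n_SO₂/√M_SO₂)
= (1.34/√17.03) / (1.34/√17.03 + 4.36/√64.07) = 0.3247/(0.3247 + 0.5447) = 0.373.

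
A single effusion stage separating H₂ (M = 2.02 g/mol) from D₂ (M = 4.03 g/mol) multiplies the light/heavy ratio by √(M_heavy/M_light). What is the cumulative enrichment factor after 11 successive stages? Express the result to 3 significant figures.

44.6

After 11 stages the ratio has grown by (√(4.03/2.02))^11 = (4.03/2.02)^(11/2).
= 1.99505^(11/2) = 44.6.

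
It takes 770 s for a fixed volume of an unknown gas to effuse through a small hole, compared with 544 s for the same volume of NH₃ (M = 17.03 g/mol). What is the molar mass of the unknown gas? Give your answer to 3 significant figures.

Since effusion rate ∝ 1/√M, t_X/t_NH₃ = √(M_X/M_NH₃).
770/544 = 1.415 = √(M_X/17.03)
M_X = 17.03 × 1.415² = 17.03 × 2.003 = 34.1 g/mol

34.1 g/mol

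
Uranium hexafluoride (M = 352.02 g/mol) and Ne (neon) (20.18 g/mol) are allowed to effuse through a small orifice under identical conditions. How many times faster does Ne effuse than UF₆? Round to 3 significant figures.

By Graham's law, rate_Ne/rate_UF₆ = √(M_UF₆/M_Ne) = √(352.02/20.18) = √17.44 = 4.18.

4.18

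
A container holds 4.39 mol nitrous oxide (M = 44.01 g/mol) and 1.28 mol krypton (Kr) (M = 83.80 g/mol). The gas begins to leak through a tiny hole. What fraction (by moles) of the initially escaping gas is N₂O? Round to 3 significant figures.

0.826

Effusion rate of each component ∝ n_i/√M_i (partial pressure × 1/√M).
x_N₂O(eff) = (n_N₂O/√M_N₂O) / (n_N₂O/√M_N₂O + n_Kr/√M_Kr)
= (4.39/√44.01) / (4.39/√44.01 + 1.28/√83.80) = 0.6617/(0.6617 + 0.1398) = 0.826.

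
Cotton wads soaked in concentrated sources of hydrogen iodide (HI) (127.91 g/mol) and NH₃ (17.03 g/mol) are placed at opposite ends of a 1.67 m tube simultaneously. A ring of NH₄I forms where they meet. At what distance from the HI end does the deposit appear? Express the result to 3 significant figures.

Distances travelled in equal time are proportional to diffusion rates, so d_HI/d_NH₃ = √(M_NH₃/M_HI) = √(17.03/127.91) = 0.3649.
With d_HI + d_NH₃ = 1.67 m, d_NH₃ = 1.67/(1 + 0.3649) = 1.224 m.
d_HI = 1.67 − 1.224 = 0.446 m.

0.446 m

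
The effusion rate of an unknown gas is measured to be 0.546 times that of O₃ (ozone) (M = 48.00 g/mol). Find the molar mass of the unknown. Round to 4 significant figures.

By Graham's law, rate_X/rate_O₃ = √(M_O₃/M_X).
0.546 = √(48.00/M_X)
M_X = 48.00 / 0.546² = 48.00 / 0.2981 = 161.0 g/mol

161.0 g/mol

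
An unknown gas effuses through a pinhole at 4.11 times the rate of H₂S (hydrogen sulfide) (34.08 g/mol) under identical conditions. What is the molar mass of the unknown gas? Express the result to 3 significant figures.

2.02 g/mol

Using Graham's law: rate_X/rate_H₂S = √(M_H₂S/M_X).
4.11 = √(34.08/M_X)
M_X = 34.08 / 4.11² = 34.08 / 16.89 = 2.02 g/mol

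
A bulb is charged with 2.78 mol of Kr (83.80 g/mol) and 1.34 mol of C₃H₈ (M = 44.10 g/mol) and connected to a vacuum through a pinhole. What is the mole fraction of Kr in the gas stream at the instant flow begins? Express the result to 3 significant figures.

Effusion rate of each component ∝ n_i/√M_i (partial pressure × 1/√M).
So x_Kr in the escaping gas = (n_Kr/√M_Kr) / Σ(n_i/√M_i)
= (2.78/√83.80) / (2.78/√83.80 + 1.34/√44.10) = 0.3037/(0.3037 + 0.2018) = 0.601.

0.601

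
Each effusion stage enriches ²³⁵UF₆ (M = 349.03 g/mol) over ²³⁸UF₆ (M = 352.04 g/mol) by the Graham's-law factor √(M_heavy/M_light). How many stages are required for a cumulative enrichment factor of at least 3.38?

Per stage α = (352.04/349.03)^(1/2) = 1.00862^0.5, giving ln α = 0.004293.
Need α^N ≥ 3.38 ⇒ N ≥ ln(3.38) / ln α = 1.218 / 0.004293 = 283.66.
So at least 284 stages are needed.

284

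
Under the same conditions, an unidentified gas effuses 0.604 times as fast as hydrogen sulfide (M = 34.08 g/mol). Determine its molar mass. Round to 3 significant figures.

93.4 g/mol

By Graham's law, rate_X/rate_H₂S = √(M_H₂S/M_X).
0.604 = √(34.08/M_X)
M_X = 34.08 / 0.604² = 34.08 / 0.3648 = 93.4 g/mol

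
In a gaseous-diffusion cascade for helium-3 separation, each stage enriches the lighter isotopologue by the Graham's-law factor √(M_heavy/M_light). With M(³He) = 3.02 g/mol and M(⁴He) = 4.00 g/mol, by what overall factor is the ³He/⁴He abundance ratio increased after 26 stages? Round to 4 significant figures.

38.61

The single-stage factor is √(M_heavy/M_light), so 26 stages give [√(4.00/3.02)]^26 = (4.00/3.02)^(26/2).
= 1.32450^13 = 38.61.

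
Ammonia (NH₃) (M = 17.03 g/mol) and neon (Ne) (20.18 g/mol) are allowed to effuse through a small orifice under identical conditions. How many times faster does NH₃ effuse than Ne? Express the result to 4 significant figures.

Graham's law gives rate_NH₃/rate_Ne = √(M_Ne/M_NH₃) = √(20.18/17.03) = √1.185 = 1.089.

1.089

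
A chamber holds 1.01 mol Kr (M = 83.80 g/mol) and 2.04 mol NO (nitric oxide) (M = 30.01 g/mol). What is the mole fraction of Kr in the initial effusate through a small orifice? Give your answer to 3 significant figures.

0.229

Effusion rate of each component ∝ n_i/√M_i (partial pressure × 1/√M).
x_Kr(eff) = (n_Kr/√M_Kr) / (n_Kr/√M_Kr + n_NO/√M_NO)
= (1.01/√83.80) / (1.01/√83.80 + 2.04/√30.01) = 0.1103/(0.1103 + 0.3724) = 0.229.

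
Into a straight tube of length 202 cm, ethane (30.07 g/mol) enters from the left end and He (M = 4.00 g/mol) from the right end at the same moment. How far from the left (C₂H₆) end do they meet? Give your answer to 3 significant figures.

Graham's law gives d_C₂H₆/d_He = rate_C₂H₆/rate_He = √(M_He/M_C₂H₆) = √(4.00/30.07) = 0.3647.
With d_C₂H₆ + d_He = 202 cm, d_He = 202/(1 + 0.3647) = 148.0 cm.
d_C₂H₆ = 202 − 148.0 = 54.0 cm.

54.0 cm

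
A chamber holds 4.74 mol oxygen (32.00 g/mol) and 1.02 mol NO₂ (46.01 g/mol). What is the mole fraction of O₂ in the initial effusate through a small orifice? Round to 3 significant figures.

0.848

Rate_i ∝ x_i/√M_i (Graham's law weighted by mole fraction), so the effusate composition follows n_i/√M_i.
x_O₂(eff) = (n_O₂/√M_O₂) / (n_O₂/√M_O₂ + n_NO₂/√M_NO₂)
= (4.74/√32.00) / (4.74/√32.00 + 1.02/√46.01) = 0.8379/(0.8379 + 0.1504) = 0.848.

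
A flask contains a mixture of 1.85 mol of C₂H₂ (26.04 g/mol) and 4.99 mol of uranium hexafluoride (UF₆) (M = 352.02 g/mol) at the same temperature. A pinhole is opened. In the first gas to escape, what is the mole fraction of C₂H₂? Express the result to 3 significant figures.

0.577

The effusion rate of species i is ∝ p_i/√M_i ∝ n_i/√M_i.
Mole fraction of C₂H₂ in the effusate = (n_C₂H₂/√M_C₂H₂) / (n_C₂H₂/√M_C₂H₂ + n_UF₆/√M_UF₆)
= (1.85/√26.04) / (1.85/√26.04 + 4.99/√352.02) = 0.3625/(0.3625 + 0.2660) = 0.577.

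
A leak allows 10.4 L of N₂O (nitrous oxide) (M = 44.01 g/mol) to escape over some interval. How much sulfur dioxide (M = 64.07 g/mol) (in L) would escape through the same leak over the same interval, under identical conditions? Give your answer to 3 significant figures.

Using Graham's law: rate_SO₂/rate_N₂O = √(M_N₂O/M_SO₂) = √(44.01/64.07) = √0.6869 = 0.8288.
So the volume for SO₂ is 10.4 × 0.8288 = 8.62 L.

8.62 L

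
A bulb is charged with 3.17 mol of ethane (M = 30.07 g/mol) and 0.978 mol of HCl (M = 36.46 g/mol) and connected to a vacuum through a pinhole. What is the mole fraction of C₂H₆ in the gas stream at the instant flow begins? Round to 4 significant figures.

0.7811

Effusion rate of each component ∝ n_i/√M_i (partial pressure × 1/√M).
So x_C₂H₆ in the escaping gas = (n_C₂H₆/√M_C₂H₆) / Σ(n_i/√M_i)
= (3.17/√30.07) / (3.17/√30.07 + 0.978/√36.46) = 0.5781/(0.5781 + 0.1620) = 0.7811.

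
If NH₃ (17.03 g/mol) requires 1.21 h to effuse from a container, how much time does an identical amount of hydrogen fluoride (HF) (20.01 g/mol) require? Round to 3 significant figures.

Since effusion rate ∝ 1/√M, t_HF/t_NH₃ = √(M_HF/M_NH₃) = √(20.01/17.03) = √1.175 = 1.084.
So the time for HF is 1.21 × 1.084 = 1.31 h.

1.31 h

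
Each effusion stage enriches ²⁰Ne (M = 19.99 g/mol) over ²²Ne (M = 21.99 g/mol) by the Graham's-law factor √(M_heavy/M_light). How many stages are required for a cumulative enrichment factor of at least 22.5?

66

Per stage α = (21.99/19.99)^(1/2) = 1.10005^0.5, giving ln α = 0.04768.
Need α^N ≥ 22.5 ⇒ N ≥ ln(22.5) / ln α = 3.114 / 0.04768 = 65.30.
Minimum whole number of stages: N = 66.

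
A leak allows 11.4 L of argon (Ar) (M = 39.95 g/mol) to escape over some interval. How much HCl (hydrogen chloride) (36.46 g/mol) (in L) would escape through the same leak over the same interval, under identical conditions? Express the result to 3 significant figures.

11.9 L

From Graham's law, rate_HCl/rate_Ar = √(M_Ar/M_HCl) = √(39.95/36.46) = √1.096 = 1.047.
So the volume for HCl is 11.4 × 1.047 = 11.9 L.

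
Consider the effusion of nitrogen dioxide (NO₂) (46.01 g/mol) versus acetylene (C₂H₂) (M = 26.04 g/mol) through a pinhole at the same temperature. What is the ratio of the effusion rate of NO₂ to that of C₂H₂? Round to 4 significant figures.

By Graham's law, rate_NO₂/rate_C₂H₂ = √(M_C₂H₂/M_NO₂) = √(26.04/46.01) = √0.5660 = 0.7523.

0.7523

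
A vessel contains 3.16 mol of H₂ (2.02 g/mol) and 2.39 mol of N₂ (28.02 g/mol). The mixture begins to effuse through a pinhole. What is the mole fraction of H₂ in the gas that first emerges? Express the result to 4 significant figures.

0.8312

Rate_i ∝ x_i/√M_i (Graham's law weighted by mole fraction), so the effusate composition follows n_i/√M_i.
So x_H₂ in the escaping gas = (n_H₂/√M_H₂) / Σ(n_i/√M_i)
= (3.16/√2.02) / (3.16/√2.02 + 2.39/√28.02) = 2.223/(2.223 + 0.4515) = 0.8312.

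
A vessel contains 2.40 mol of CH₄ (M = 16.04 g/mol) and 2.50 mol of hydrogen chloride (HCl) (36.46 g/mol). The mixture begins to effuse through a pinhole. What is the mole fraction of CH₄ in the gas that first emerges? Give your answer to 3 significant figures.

0.591

Rate_i ∝ x_i/√M_i (Graham's law weighted by mole fraction), so the effusate composition follows n_i/√M_i.
Mole fraction of CH₄ in the effusate = (n_CH₄/√M_CH₄) / (n_CH₄/√M_CH₄ + n_HCl/√M_HCl)
= (2.40/√16.04) / (2.40/√16.04 + 2.50/√36.46) = 0.5993/(0.5993 + 0.4140) = 0.591.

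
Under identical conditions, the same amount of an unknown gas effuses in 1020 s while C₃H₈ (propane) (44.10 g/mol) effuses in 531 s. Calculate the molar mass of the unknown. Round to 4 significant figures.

162.7 g/mol

By Graham's law, t_X/t_C₃H₈ = √(M_X/M_C₃H₈).
1020/531 = 1.921 = √(M_X/44.10)
M_X = 44.10 × 1.921² = 44.10 × 3.690 = 162.7 g/mol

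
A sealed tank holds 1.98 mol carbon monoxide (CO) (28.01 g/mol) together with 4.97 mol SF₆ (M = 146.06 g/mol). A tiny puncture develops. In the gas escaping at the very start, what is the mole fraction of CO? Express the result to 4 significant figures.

0.4764

Rate_i ∝ x_i/√M_i (Graham's law weighted by mole fraction), so the effusate composition follows n_i/√M_i.
Mole fraction of CO in the effusate = (n_CO/√M_CO) / (n_CO/√M_CO + n_SF₆/√M_SF₆)
= (1.98/√28.01) / (1.98/√28.01 + 4.97/√146.06) = 0.3741/(0.3741 + 0.4112) = 0.4764.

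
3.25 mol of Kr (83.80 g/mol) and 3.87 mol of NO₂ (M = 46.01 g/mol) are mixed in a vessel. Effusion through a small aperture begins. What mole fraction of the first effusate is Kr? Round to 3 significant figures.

0.384

Effusion rate of each component ∝ n_i/√M_i (partial pressure × 1/√M).
Mole fraction of Kr in the effusate = (n_Kr/√M_Kr) / (n_Kr/√M_Kr + n_NO₂/√M_NO₂)
= (3.25/√83.80) / (3.25/√83.80 + 3.87/√46.01) = 0.3550/(0.3550 + 0.5705) = 0.384.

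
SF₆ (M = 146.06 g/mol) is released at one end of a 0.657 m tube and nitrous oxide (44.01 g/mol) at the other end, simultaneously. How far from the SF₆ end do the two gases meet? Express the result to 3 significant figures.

In equal time, each gas travels a distance ∝ its rate ∝ 1/√M, so d_SF₆/d_N₂O = √(M_N₂O/M_SF₆) = √(44.01/146.06) = 0.5489.
With d_SF₆ + d_N₂O = 0.657 m, d_N₂O = 0.657/(1 + 0.5489) = 0.4242 m.
d_SF₆ = 0.657 − 0.4242 = 0.233 m.

0.233 m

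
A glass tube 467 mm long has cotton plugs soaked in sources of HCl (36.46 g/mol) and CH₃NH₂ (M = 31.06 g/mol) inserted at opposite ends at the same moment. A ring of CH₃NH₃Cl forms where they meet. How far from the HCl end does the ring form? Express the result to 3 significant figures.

The fronts meet when d_HCl + d_CH₃NH₂ = L with d_HCl/d_CH₃NH₂ = √(M_CH₃NH₂/M_HCl) (Graham's law). Here √(M_CH₃NH₂/M_HCl) = √(31.06/36.46) = 0.9230.
With d_HCl + d_CH₃NH₂ = 467 mm, d_CH₃NH₂ = 467/(1 + 0.9230) = 242.9 mm.
d_HCl = 467 − 242.9 = 224 mm.

224 mm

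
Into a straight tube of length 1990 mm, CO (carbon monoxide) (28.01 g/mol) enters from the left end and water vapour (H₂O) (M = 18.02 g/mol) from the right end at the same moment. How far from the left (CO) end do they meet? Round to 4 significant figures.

The fronts meet when d_CO + d_H₂O = L with d_CO/d_H₂O = √(M_H₂O/M_CO) (Graham's law). Here √(M_H₂O/M_CO) = √(18.02/28.01) = 0.8021.
With d_CO + d_H₂O = 1990 mm, d_H₂O = 1990/(1 + 0.8021) = 1104 mm.
d_CO = 1990 − 1104 = 885.7 mm.

885.7 mm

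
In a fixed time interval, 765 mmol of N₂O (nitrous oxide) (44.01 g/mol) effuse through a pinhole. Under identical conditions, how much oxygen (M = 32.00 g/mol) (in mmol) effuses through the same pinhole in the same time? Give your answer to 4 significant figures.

897.1 mmol

Graham's law gives rate_O₂/rate_N₂O = √(M_N₂O/M_O₂) = √(44.01/32.00) = √1.375 = 1.173.
So the amount for O₂ is 765 × 1.173 = 897.1 mmol.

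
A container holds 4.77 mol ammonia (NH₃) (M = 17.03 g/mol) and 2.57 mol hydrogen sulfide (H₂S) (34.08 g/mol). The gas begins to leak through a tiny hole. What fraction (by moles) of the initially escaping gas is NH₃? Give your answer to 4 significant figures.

0.7242

The effusion rate of species i is ∝ p_i/√M_i ∝ n_i/√M_i.
Mole fraction of NH₃ in the effusate = (n_NH₃/√M_NH₃) / (n_NH₃/√M_NH₃ + n_H₂S/√M_H₂S)
= (4.77/√17.03) / (4.77/√17.03 + 2.57/√34.08) = 1.156/(1.156 + 0.4402) = 0.7242.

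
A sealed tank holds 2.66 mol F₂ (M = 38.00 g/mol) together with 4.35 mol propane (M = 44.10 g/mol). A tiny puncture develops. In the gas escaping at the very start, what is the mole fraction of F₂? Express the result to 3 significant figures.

0.397

Each component's effusion rate ∝ (its partial pressure)·(1/√M) ∝ n_i/√M_i.
So x_F₂ in the escaping gas = (n_F₂/√M_F₂) / Σ(n_i/√M_i)
= (2.66/√38.00) / (2.66/√38.00 + 4.35/√44.10) = 0.4315/(0.4315 + 0.6550) = 0.397.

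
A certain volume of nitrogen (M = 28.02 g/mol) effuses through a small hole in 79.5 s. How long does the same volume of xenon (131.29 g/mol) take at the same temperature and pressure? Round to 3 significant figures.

Using Graham's law: t_Xe/t_N₂ = √(M_Xe/M_N₂) = √(131.29/28.02) = √4.686 = 2.165.
So the time for Xe is 79.5 × 2.165 = 172 s.

172 s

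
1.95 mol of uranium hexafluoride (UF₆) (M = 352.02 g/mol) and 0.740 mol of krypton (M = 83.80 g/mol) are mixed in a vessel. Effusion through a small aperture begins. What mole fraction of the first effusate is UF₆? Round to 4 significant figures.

The effusion rate of species i is ∝ p_i/√M_i ∝ n_i/√M_i.
So x_UF₆ in the escaping gas = (n_UF₆/√M_UF₆) / Σ(n_i/√M_i)
= (1.95/√352.02) / (1.95/√352.02 + 0.740/√83.80) = 0.1039/(0.1039 + 0.08084) = 0.5625.

0.5625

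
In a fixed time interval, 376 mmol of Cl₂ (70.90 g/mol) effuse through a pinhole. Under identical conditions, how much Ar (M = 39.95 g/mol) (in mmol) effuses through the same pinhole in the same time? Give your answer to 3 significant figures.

501 mmol

Using Graham's law: rate_Ar/rate_Cl₂ = √(M_Cl₂/M_Ar) = √(70.90/39.95) = √1.775 = 1.332.
So the amount for Ar is 376 × 1.332 = 501 mmol.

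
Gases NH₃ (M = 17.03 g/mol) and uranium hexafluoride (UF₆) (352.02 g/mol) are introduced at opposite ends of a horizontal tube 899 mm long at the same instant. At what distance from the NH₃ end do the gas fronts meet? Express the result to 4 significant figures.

Graham's law gives d_NH₃/d_UF₆ = rate_NH₃/rate_UF₆ = √(M_UF₆/M_NH₃) = √(352.02/17.03) = 4.546.
With d_NH₃ + d_UF₆ = 899 mm, d_UF₆ = 899/(1 + 4.546) = 162.1 mm.
d_NH₃ = 899 − 162.1 = 736.9 mm.

736.9 mm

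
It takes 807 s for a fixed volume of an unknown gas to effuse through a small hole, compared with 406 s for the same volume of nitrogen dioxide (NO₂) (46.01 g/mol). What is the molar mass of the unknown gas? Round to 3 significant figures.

Graham's law gives t_X/t_NO₂ = √(M_X/M_NO₂).
807/406 = 1.988 = √(M_X/46.01)
M_X = 46.01 × 1.988² = 46.01 × 3.951 = 182 g/mol

182 g/mol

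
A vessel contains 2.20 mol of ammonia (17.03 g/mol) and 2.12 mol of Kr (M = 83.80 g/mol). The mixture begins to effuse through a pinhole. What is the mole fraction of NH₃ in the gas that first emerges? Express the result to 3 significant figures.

0.697

The effusion rate of species i is ∝ p_i/√M_i ∝ n_i/√M_i.
Mole fraction of NH₃ in the effusate = (n_NH₃/√M_NH₃) / (n_NH₃/√M_NH₃ + n_Kr/√M_Kr)
= (2.20/√17.03) / (2.20/√17.03 + 2.12/√83.80) = 0.5331/(0.5331 + 0.2316) = 0.697.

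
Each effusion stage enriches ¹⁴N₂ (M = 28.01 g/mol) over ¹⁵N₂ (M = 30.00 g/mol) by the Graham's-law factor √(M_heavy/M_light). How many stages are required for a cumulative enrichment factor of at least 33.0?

102

With α = √(30.00/28.01) per stage, ln α = ½ ln(1.07105) = 0.03432.
Need α^N ≥ 33.0 ⇒ N ≥ ln(33.0) / ln α = 3.497 / 0.03432 = 101.89.
Minimum whole number of stages: N = 102.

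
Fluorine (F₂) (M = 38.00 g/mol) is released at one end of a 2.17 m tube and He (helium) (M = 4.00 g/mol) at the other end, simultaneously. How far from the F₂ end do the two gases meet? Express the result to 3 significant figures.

In equal time, each gas travels a distance ∝ its rate ∝ 1/√M, so d_F₂/d_He = √(M_He/M_F₂) = √(4.00/38.00) = 0.3244.
With d_F₂ + d_He = 2.17 m, d_He = 2.17/(1 + 0.3244) = 1.638 m.
d_F₂ = 2.17 − 1.638 = 0.532 m.

0.532 m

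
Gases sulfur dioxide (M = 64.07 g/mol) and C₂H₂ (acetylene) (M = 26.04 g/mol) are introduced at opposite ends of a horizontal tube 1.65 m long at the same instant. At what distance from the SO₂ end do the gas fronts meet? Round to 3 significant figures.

Distances travelled in equal time are proportional to diffusion rates, so d_SO₂/d_C₂H₂ = √(M_C₂H₂/M_SO₂) = √(26.04/64.07) = 0.6375.
With d_SO₂ + d_C₂H₂ = 1.65 m, d_C₂H₂ = 1.65/(1 + 0.6375) = 1.008 m.
d_SO₂ = 1.65 − 1.008 = 0.642 m.

0.642 m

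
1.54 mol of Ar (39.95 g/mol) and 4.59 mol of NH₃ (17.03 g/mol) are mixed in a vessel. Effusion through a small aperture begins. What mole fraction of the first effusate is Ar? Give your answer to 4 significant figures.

The effusion rate of species i is ∝ p_i/√M_i ∝ n_i/√M_i.
So x_Ar in the escaping gas = (n_Ar/√M_Ar) / Σ(n_i/√M_i)
= (1.54/√39.95) / (1.54/√39.95 + 4.59/√17.03) = 0.2436/(0.2436 + 1.112) = 0.1797.

0.1797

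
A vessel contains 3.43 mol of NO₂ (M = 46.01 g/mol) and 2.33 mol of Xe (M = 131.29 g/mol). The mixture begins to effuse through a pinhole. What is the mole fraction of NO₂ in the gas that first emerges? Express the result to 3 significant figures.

0.713

The effusion rate of species i is ∝ p_i/√M_i ∝ n_i/√M_i.
So x_NO₂ in the escaping gas = (n_NO₂/√M_NO₂) / Σ(n_i/√M_i)
= (3.43/√46.01) / (3.43/√46.01 + 2.33/√131.29) = 0.5057/(0.5057 + 0.2033) = 0.713.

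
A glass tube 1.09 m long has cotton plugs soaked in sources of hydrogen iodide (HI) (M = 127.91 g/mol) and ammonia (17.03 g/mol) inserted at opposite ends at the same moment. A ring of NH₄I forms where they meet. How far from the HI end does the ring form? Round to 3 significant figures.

0.291 m

The fronts meet when d_HI + d_NH₃ = L with d_HI/d_NH₃ = √(M_NH₃/M_HI) (Graham's law). Here √(M_NH₃/M_HI) = √(17.03/127.91) = 0.3649.
With d_HI + d_NH₃ = 1.09 m, d_NH₃ = 1.09/(1 + 0.3649) = 0.7986 m.
d_HI = 1.09 − 0.7986 = 0.291 m.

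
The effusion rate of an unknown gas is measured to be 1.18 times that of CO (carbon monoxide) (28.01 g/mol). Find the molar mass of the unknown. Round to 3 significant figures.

By Graham's law, rate_X/rate_CO = √(M_CO/M_X).
1.18 = √(28.01/M_X)
M_X = 28.01 / 1.18² = 28.01 / 1.392 = 20.1 g/mol

20.1 g/mol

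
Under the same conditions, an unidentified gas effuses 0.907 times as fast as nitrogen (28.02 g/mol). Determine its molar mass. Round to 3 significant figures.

34.1 g/mol

From Graham's law, rate_X/rate_N₂ = √(M_N₂/M_X).
0.907 = √(28.02/M_X)
M_X = 28.02 / 0.907² = 28.02 / 0.8226 = 34.1 g/mol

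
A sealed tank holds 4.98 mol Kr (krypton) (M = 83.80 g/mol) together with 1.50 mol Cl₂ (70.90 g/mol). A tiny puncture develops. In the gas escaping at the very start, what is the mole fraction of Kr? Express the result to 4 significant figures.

The effusion rate of species i is ∝ p_i/√M_i ∝ n_i/√M_i.
So x_Kr in the escaping gas = (n_Kr/√M_Kr) / Σ(n_i/√M_i)
= (4.98/√83.80) / (4.98/√83.80 + 1.50/√70.90) = 0.5440/(0.5440 + 0.1781) = 0.7533.

0.7533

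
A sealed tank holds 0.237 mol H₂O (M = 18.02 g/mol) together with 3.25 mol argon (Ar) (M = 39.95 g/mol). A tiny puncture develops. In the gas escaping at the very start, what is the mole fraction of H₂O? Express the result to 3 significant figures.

0.0979

Effusion rate of each component ∝ n_i/√M_i (partial pressure × 1/√M).
Mole fraction of H₂O in the effusate = (n_H₂O/√M_H₂O) / (n_H₂O/√M_H₂O + n_Ar/√M_Ar)
= (0.237/√18.02) / (0.237/√18.02 + 3.25/√39.95) = 0.05583/(0.05583 + 0.5142) = 0.0979.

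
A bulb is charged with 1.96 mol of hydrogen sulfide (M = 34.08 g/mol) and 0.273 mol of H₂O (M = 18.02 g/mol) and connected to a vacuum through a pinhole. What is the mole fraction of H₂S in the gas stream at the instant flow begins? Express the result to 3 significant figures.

0.839

Rate_i ∝ x_i/√M_i (Graham's law weighted by mole fraction), so the effusate composition follows n_i/√M_i.
So x_H₂S in the escaping gas = (n_H₂S/√M_H₂S) / Σ(n_i/√M_i)
= (1.96/√34.08) / (1.96/√34.08 + 0.273/√18.02) = 0.3357/(0.3357 + 0.06431) = 0.839.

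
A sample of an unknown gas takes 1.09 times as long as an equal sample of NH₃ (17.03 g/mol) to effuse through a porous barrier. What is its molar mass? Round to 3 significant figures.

From Graham's law, t_X/t_NH₃ = √(M_X/M_NH₃).
1.09 = √(M_X/17.03)
M_X = 17.03 × 1.09² = 17.03 × 1.188 = 20.2 g/mol

20.2 g/mol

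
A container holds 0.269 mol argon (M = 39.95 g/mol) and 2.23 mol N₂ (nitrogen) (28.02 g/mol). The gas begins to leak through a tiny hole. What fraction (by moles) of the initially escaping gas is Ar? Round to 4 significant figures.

0.09175

Rate_i ∝ x_i/√M_i (Graham's law weighted by mole fraction), so the effusate composition follows n_i/√M_i.
x_Ar(eff) = (n_Ar/√M_Ar) / (n_Ar/√M_Ar + n_N₂/√M_N₂)
= (0.269/√39.95) / (0.269/√39.95 + 2.23/√28.02) = 0.04256/(0.04256 + 0.4213) = 0.09175.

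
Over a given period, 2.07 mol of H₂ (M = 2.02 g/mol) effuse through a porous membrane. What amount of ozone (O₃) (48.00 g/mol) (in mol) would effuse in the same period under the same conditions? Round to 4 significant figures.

By Graham's law, rate_O₃/rate_H₂ = √(M_H₂/M_O₃) = √(2.02/48.00) = √0.04208 = 0.2051.
So the amount for O₃ is 2.07 × 0.2051 = 0.4246 mol.

0.4246 mol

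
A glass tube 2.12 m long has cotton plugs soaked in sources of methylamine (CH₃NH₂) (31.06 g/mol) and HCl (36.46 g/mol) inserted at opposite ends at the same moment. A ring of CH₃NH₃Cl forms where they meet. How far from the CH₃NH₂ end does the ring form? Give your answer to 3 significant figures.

Graham's law gives d_CH₃NH₂/d_HCl = rate_CH₃NH₂/rate_HCl = √(M_HCl/M_CH₃NH₂) = √(36.46/31.06) = 1.083.
With d_CH₃NH₂ + d_HCl = 2.12 m, d_HCl = 2.12/(1 + 1.083) = 1.018 m.
d_CH₃NH₂ = 2.12 − 1.018 = 1.10 m.

1.10 m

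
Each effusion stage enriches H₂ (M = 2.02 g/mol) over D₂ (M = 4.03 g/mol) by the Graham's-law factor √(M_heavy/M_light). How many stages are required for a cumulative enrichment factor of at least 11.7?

8

With α = √(4.03/2.02) per stage, ln α = ½ ln(1.99505) = 0.3453.
Need α^N ≥ 11.7 ⇒ N ≥ ln(11.7) / ln α = 2.460 / 0.3453 = 7.12.
Rounding up, N = 8 stages.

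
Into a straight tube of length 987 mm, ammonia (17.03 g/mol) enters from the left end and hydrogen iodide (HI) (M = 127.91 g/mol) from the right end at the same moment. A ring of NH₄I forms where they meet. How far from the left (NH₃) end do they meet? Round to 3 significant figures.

Distances travelled in equal time are proportional to diffusion rates, so d_NH₃/d_HI = √(M_HI/M_NH₃) = √(127.91/17.03) = 2.741.
With d_NH₃ + d_HI = 987 mm, d_HI = 987/(1 + 2.741) = 263.9 mm.
d_NH₃ = 987 − 263.9 = 723 mm.

723 mm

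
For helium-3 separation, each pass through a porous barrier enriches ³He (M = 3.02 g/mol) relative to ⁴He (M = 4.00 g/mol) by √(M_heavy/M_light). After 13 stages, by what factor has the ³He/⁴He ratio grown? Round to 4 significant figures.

After 13 stages the ratio has grown by (√(4.00/3.02))^13 = (4.00/3.02)^(13/2).
= 1.32450^(13/2) = 6.214.

6.214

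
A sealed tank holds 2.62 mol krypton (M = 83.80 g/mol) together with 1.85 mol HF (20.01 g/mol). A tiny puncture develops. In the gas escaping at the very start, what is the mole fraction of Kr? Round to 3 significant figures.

0.409

Effusion rate of each component ∝ n_i/√M_i (partial pressure × 1/√M).
x_Kr(eff) = (n_Kr/√M_Kr) / (n_Kr/√M_Kr + n_HF/√M_HF)
= (2.62/√83.80) / (2.62/√83.80 + 1.85/√20.01) = 0.2862/(0.2862 + 0.4136) = 0.409.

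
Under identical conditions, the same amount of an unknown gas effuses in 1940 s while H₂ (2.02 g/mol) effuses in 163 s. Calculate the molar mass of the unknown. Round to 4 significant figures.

Graham's law gives t_X/t_H₂ = √(M_X/M_H₂).
1940/163 = 11.90 = √(M_X/2.02)
M_X = 2.02 × 11.90² = 2.02 × 141.7 = 286.1 g/mol

286.1 g/mol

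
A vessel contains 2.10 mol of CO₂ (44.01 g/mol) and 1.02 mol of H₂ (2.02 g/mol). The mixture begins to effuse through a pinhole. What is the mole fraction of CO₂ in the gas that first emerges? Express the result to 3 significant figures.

Each component's effusion rate ∝ (its partial pressure)·(1/√M) ∝ n_i/√M_i.
Mole fraction of CO₂ in the effusate = (n_CO₂/√M_CO₂) / (n_CO₂/√M_CO₂ + n_H₂/√M_H₂)
= (2.10/√44.01) / (2.10/√44.01 + 1.02/√2.02) = 0.3166/(0.3166 + 0.7177) = 0.306.

0.306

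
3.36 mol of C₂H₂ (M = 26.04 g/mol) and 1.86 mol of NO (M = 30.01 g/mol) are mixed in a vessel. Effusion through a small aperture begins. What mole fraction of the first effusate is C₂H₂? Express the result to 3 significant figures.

Effusion rate of each component ∝ n_i/√M_i (partial pressure × 1/√M).
So x_C₂H₂ in the escaping gas = (n_C₂H₂/√M_C₂H₂) / Σ(n_i/√M_i)
= (3.36/√26.04) / (3.36/√26.04 + 1.86/√30.01) = 0.6584/(0.6584 + 0.3395) = 0.660.

0.660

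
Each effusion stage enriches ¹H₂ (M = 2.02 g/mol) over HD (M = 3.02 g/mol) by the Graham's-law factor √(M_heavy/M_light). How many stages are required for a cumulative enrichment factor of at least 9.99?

Per stage α = (3.02/2.02)^(1/2) = 1.49505^0.5, giving ln α = 0.2011.
Need α^N ≥ 9.99 ⇒ N ≥ ln(9.99) / ln α = 2.302 / 0.2011 = 11.45.
Rounding up, N = 12 stages.

12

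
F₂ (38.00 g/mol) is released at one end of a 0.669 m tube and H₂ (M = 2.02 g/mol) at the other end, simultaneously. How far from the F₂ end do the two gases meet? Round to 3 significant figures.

The fronts meet when d_F₂ + d_H₂ = L with d_F₂/d_H₂ = √(M_H₂/M_F₂) (Graham's law). Here √(M_H₂/M_F₂) = √(2.02/38.00) = 0.2306.
With d_F₂ + d_H₂ = 0.669 m, d_H₂ = 0.669/(1 + 0.2306) = 0.5437 m.
d_F₂ = 0.669 − 0.5437 = 0.125 m.

0.125 m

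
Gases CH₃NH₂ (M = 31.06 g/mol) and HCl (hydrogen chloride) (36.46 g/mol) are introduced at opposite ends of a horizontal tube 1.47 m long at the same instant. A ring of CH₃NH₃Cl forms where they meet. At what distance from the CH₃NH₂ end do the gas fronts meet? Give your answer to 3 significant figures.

Graham's law gives d_CH₃NH₂/d_HCl = rate_CH₃NH₂/rate_HCl = √(M_HCl/M_CH₃NH₂) = √(36.46/31.06) = 1.083.
With d_CH₃NH₂ + d_HCl = 1.47 m, d_HCl = 1.47/(1 + 1.083) = 0.7056 m.
d_CH₃NH₂ = 1.47 − 0.7056 = 0.764 m.

0.764 m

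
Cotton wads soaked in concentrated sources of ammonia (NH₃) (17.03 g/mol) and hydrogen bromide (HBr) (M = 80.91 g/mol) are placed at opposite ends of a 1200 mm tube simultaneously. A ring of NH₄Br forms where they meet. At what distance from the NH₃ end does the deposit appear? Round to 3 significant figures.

Graham's law gives d_NH₃/d_HBr = rate_NH₃/rate_HBr = √(M_HBr/M_NH₃) = √(80.91/17.03) = 2.180.
With d_NH₃ + d_HBr = 1200 mm, d_HBr = 1200/(1 + 2.180) = 377.4 mm.
d_NH₃ = 1200 − 377.4 = 823 mm.

823 mm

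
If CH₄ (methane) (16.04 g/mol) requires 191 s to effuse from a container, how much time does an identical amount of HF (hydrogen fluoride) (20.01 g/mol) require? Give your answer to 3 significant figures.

Graham's law gives t_HF/t_CH₄ = √(M_HF/M_CH₄) = √(20.01/16.04) = √1.248 = 1.117.
So the time for HF is 191 × 1.117 = 213 s.

213 s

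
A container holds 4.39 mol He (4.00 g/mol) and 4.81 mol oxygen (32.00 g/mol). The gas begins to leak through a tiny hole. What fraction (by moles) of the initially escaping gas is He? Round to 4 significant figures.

0.7208

Rate_i ∝ x_i/√M_i (Graham's law weighted by mole fraction), so the effusate composition follows n_i/√M_i.
So x_He in the escaping gas = (n_He/√M_He) / Σ(n_i/√M_i)
= (4.39/√4.00) / (4.39/√4.00 + 4.81/√32.00) = 2.195/(2.195 + 0.8503) = 0.7208.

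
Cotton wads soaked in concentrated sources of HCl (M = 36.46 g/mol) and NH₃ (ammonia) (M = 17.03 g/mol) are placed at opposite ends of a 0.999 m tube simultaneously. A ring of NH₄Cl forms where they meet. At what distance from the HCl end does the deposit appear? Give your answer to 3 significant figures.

0.406 m

Graham's law gives d_HCl/d_NH₃ = rate_HCl/rate_NH₃ = √(M_NH₃/M_HCl) = √(17.03/36.46) = 0.6834.
With d_HCl + d_NH₃ = 0.999 m, d_NH₃ = 0.999/(1 + 0.6834) = 0.5934 m.
d_HCl = 0.999 − 0.5934 = 0.406 m.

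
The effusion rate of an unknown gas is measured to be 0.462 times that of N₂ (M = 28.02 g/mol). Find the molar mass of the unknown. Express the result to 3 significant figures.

131 g/mol

Graham's law gives rate_X/rate_N₂ = √(M_N₂/M_X).
0.462 = √(28.02/M_X)
M_X = 28.02 / 0.462² = 28.02 / 0.2134 = 131 g/mol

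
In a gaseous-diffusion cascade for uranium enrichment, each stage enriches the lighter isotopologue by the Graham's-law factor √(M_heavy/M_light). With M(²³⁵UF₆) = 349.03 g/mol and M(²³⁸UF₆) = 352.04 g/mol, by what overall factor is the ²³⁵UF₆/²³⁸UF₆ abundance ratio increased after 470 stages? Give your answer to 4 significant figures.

Overall factor = α^470 with α = √(352.04/349.03), i.e. (352.04/349.03)^(470/2).
= 1.00862^235 = 7.523.

7.523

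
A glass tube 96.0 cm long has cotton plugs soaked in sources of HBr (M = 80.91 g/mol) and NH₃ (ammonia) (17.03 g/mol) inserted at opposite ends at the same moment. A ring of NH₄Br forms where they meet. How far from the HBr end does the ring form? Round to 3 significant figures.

Graham's law gives d_HBr/d_NH₃ = rate_HBr/rate_NH₃ = √(M_NH₃/M_HBr) = √(17.03/80.91) = 0.4588.
With d_HBr + d_NH₃ = 96.0 cm, d_NH₃ = 96.0/(1 + 0.4588) = 65.81 cm.
d_HBr = 96.0 − 65.81 = 30.2 cm.

30.2 cm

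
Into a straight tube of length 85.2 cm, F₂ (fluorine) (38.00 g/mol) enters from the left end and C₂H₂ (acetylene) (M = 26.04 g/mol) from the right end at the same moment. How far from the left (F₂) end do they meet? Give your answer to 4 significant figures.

In equal time, each gas travels a distance ∝ its rate ∝ 1/√M, so d_F₂/d_C₂H₂ = √(M_C₂H₂/M_F₂) = √(26.04/38.00) = 0.8278.
With d_F₂ + d_C₂H₂ = 85.2 cm, d_C₂H₂ = 85.2/(1 + 0.8278) = 46.61 cm.
d_F₂ = 85.2 − 46.61 = 38.59 cm.

38.59 cm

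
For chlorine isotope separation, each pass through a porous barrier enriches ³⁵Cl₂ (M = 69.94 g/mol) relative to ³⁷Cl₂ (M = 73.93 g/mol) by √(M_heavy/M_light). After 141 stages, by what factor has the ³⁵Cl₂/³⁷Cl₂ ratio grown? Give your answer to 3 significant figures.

50.0

Overall factor = α^141 with α = √(73.93/69.94), i.e. (73.93/69.94)^(141/2).
= 1.05705^(141/2) = 50.0.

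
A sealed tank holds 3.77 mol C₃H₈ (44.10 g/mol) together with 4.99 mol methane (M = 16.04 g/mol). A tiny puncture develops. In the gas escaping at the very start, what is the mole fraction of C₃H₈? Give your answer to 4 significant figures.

0.3130

The effusion rate of species i is ∝ p_i/√M_i ∝ n_i/√M_i.
x_C₃H₈(eff) = (n_C₃H₈/√M_C₃H₈) / (n_C₃H₈/√M_C₃H₈ + n_CH₄/√M_CH₄)
= (3.77/√44.10) / (3.77/√44.10 + 4.99/√16.04) = 0.5677/(0.5677 + 1.246) = 0.3130.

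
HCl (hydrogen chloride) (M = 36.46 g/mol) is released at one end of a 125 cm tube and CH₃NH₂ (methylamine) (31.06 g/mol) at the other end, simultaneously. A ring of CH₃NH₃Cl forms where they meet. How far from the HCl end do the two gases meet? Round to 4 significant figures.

60.00 cm

In equal time, each gas travels a distance ∝ its rate ∝ 1/√M, so d_HCl/d_CH₃NH₂ = √(M_CH₃NH₂/M_HCl) = √(31.06/36.46) = 0.9230.
With d_HCl + d_CH₃NH₂ = 125 cm, d_CH₃NH₂ = 125/(1 + 0.9230) = 65.00 cm.
d_HCl = 125 − 65.00 = 60.00 cm.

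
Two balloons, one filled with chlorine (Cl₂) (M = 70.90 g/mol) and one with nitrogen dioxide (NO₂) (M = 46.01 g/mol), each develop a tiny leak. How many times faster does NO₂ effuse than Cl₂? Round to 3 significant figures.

Graham's law gives rate_NO₂/rate_Cl₂ = √(M_Cl₂/M_NO₂) = √(70.90/46.01) = √1.541 = 1.24.

1.24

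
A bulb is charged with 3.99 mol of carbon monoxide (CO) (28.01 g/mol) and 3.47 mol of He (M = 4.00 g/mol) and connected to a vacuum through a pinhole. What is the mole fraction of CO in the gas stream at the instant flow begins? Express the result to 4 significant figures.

0.3029

Effusion rate of each component ∝ n_i/√M_i (partial pressure × 1/√M).
So x_CO in the escaping gas = (n_CO/√M_CO) / Σ(n_i/√M_i)
= (3.99/√28.01) / (3.99/√28.01 + 3.47/√4.00) = 0.7539/(0.7539 + 1.735) = 0.3029.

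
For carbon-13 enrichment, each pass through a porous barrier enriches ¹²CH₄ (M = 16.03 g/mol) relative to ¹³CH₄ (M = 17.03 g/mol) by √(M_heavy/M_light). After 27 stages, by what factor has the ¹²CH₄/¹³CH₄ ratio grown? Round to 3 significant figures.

2.26

Overall factor = α^27 with α = √(17.03/16.03), i.e. (17.03/16.03)^(27/2).
= 1.06238^(27/2) = 2.26.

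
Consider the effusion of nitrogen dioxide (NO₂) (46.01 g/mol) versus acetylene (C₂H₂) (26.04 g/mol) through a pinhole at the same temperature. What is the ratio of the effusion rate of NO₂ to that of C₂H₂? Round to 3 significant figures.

Since effusion rate ∝ 1/√M, rate_NO₂/rate_C₂H₂ = √(M_C₂H₂/M_NO₂) = √(26.04/46.01) = √0.5660 = 0.752.

0.752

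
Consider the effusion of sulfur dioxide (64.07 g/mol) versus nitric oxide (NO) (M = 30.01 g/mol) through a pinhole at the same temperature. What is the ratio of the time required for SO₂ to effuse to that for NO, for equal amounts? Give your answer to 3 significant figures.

1.46

By Graham's law, t_SO₂/t_NO = √(M_SO₂/M_NO) = √(64.07/30.01) = √2.135 = 1.46.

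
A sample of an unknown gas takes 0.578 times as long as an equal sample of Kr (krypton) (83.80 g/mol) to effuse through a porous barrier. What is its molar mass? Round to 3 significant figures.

From Graham's law, t_X/t_Kr = √(M_X/M_Kr).
0.578 = √(M_X/83.80)
M_X = 83.80 × 0.578² = 83.80 × 0.3341 = 28.0 g/mol

28.0 g/mol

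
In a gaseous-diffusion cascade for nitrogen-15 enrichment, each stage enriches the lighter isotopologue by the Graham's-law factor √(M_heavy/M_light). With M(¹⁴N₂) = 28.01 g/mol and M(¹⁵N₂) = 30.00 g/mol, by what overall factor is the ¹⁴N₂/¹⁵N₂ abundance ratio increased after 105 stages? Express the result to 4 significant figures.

Overall factor = α^105 with α = √(30.00/28.01), i.e. (30.00/28.01)^(105/2).
= 1.07105^(105/2) = 36.72.

36.72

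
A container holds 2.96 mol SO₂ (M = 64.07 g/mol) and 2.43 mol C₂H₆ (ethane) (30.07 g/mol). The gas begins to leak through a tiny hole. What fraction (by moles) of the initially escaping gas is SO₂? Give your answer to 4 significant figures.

Effusion rate of each component ∝ n_i/√M_i (partial pressure × 1/√M).
So x_SO₂ in the escaping gas = (n_SO₂/√M_SO₂) / Σ(n_i/√M_i)
= (2.96/√64.07) / (2.96/√64.07 + 2.43/√30.07) = 0.3698/(0.3698 + 0.4431) = 0.4549.

0.4549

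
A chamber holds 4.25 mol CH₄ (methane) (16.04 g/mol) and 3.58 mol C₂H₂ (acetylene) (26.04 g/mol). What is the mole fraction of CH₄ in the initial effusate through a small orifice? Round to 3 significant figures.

The effusion rate of species i is ∝ p_i/√M_i ∝ n_i/√M_i.
So x_CH₄ in the escaping gas = (n_CH₄/√M_CH₄) / Σ(n_i/√M_i)
= (4.25/√16.04) / (4.25/√16.04 + 3.58/√26.04) = 1.061/(1.061 + 0.7016) = 0.602.

0.602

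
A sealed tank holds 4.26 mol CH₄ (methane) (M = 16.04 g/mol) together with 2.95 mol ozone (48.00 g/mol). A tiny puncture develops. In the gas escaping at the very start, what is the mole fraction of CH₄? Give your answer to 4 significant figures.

The effusion rate of species i is ∝ p_i/√M_i ∝ n_i/√M_i.
Mole fraction of CH₄ in the effusate = (n_CH₄/√M_CH₄) / (n_CH₄/√M_CH₄ + n_O₃/√M_O₃)
= (4.26/√16.04) / (4.26/√16.04 + 2.95/√48.00) = 1.064/(1.064 + 0.4258) = 0.7141.

0.7141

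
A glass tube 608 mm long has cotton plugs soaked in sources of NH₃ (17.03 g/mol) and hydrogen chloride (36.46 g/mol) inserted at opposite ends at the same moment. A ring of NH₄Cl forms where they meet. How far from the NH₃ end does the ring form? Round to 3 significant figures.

361 mm

In equal time, each gas travels a distance ∝ its rate ∝ 1/√M, so d_NH₃/d_HCl = √(M_HCl/M_NH₃) = √(36.46/17.03) = 1.463.
With d_NH₃ + d_HCl = 608 mm, d_HCl = 608/(1 + 1.463) = 246.8 mm.
d_NH₃ = 608 − 246.8 = 361 mm.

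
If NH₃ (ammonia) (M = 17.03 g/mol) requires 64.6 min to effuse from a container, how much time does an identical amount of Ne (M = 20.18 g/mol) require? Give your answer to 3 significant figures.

70.3 min

From Graham's law, t_Ne/t_NH₃ = √(M_Ne/M_NH₃) = √(20.18/17.03) = √1.185 = 1.089.
So the time for Ne is 64.6 × 1.089 = 70.3 min.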